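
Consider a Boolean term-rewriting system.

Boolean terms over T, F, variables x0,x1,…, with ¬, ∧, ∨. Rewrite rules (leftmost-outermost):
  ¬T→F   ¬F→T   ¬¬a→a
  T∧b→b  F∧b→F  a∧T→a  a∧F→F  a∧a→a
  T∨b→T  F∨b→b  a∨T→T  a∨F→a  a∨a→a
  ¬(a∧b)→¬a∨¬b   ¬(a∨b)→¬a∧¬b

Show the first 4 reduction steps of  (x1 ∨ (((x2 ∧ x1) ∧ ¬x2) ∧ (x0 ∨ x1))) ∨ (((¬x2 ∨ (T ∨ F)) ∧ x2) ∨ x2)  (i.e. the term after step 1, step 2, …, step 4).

  start: (x1 ∨ (((x2 ∧ x1) ∧ ¬x2) ∧ (x0 ∨ x1))) ∨ (((¬x2 ∨ (T ∨ F)) ∧ x2) ∨ x2)
  step 1: (x1 ∨ (((x2 ∧ x1) ∧ ¬x2) ∧ (x0 ∨ x1))) ∨ (((¬x2 ∨ T) ∧ x2) ∨ x2)
  step 2: (x1 ∨ (((x2 ∧ x1) ∧ ¬x2) ∧ (x0 ∨ x1))) ∨ ((T ∧ x2) ∨ x2)
  step 3: (x1 ∨ (((x2 ∧ x1) ∧ ¬x2) ∧ (x0 ∨ x1))) ∨ (x2 ∨ x2)
  step 4: (x1 ∨ (((x2 ∧ x1) ∧ ¬x2) ∧ (x0 ∨ x1))) ∨ x2

Answer: after 4 steps: (x1 ∨ (((x2 ∧ x1) ∧ ¬x2) ∧ (x0 ∨ x1))) ∨ x2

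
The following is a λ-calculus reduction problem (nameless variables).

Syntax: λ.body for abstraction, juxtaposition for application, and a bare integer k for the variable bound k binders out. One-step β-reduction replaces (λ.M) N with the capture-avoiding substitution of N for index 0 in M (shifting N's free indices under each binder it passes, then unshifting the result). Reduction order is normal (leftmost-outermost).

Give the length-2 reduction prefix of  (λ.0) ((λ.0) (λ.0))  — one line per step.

Answer: after 2 steps: λ.0

Derivation:
  start: (λ.0) ((λ.0) (λ.0))
  [1] (λ.0) (λ.0)
  [2] λ.0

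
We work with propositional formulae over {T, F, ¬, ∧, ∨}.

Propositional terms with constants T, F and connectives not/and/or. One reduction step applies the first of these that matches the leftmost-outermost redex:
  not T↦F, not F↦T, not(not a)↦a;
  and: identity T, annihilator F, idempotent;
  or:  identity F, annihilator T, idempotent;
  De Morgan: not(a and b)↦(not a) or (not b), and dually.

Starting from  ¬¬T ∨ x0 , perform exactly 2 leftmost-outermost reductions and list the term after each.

  start: ¬¬T ∨ x0
  →1  T ∨ x0
  →2  T

Answer: after 2 steps: T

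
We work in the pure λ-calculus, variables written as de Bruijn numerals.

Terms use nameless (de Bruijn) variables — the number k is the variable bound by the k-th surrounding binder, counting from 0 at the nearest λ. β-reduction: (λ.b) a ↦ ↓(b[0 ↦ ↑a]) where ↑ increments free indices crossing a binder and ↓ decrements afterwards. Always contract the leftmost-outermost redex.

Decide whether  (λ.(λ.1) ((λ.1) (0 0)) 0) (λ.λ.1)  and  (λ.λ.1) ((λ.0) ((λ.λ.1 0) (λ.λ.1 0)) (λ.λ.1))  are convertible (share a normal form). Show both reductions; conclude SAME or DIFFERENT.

Term A:
  start: (λ.(λ.1) ((λ.1) (0 0)) 0) (λ.λ.1)
  step 1: (λ.λ.λ.1) ((λ.λ.λ.1) ((λ.λ.1) (λ.λ.1))) (λ.λ.1)
  step 2: (λ.λ.1) (λ.λ.1)
  step 3: λ.λ.λ.1

Term B:
  start: (λ.λ.1) ((λ.0) ((λ.λ.1 0) (λ.λ.1 0)) (λ.λ.1))
  step 1: λ.(λ.0) ((λ.λ.1 0) (λ.λ.1 0)) (λ.λ.1)
  step 2: λ.(λ.λ.1 0) (λ.λ.1 0) (λ.λ.1)
  step 3: λ.(λ.(λ.λ.1 0) 0) (λ.λ.1)
  step 4: λ.(λ.λ.1 0) (λ.λ.1)
  step 5: λ.λ.(λ.λ.1) 0
  step 6: λ.λ.λ.1

Answer: SAME — A ⇓ λ.λ.λ.1, B ⇓ λ.λ.λ.1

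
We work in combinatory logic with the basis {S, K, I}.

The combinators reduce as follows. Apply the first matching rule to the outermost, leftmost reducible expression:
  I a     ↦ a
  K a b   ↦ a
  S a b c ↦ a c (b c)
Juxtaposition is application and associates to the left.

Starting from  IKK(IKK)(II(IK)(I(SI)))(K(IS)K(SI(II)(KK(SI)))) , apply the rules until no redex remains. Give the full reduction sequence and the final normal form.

Answer: normal form = K(SI)  (in 7 steps)

Derivation:
  start: IKK(IKK)(II(IK)(I(SI)))(K(IS)K(SI(II)(KK(SI))))
  step 1: KK(IKK)(II(IK)(I(SI)))(K(IS)K(SI(II)(KK(SI))))
  step 2: K(II(IK)(I(SI)))(K(IS)K(SI(II)(KK(SI))))
  step 3: II(IK)(I(SI))
  step 4: I(IK)(I(SI))
  step 5: IK(I(SI))
  step 6: K(I(SI))
  step 7: K(SI)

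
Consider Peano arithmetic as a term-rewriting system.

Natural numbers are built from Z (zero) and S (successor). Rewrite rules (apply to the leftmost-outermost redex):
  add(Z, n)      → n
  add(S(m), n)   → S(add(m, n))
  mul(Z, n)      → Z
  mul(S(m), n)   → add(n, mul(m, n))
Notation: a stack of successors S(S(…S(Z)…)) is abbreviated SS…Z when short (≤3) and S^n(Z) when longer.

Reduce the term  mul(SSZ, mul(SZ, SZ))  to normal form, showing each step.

Answer: normal form = SSZ  (in 15 steps)

Working:
  start: mul(SSZ, mul(SZ, SZ))
  →1  add(mul(SZ, SZ), mul(SZ, mul(SZ, SZ)))
  →2  add(add(SZ, mul(Z, SZ)), mul(SZ, mul(SZ, SZ)))
  →3  add(S(add(Z, mul(Z, SZ))), mul(SZ, mul(SZ, SZ)))
  →4  S(add(add(Z, mul(Z, SZ)), mul(SZ, mul(SZ, SZ))))
  →5  S(add(mul(Z, SZ), mul(SZ, mul(SZ, SZ))))
  →6  S(add(Z, mul(SZ, mul(SZ, SZ))))
  →7  S(mul(SZ, mul(SZ, SZ)))
  →8  S(add(mul(SZ, SZ), mul(Z, mul(SZ, SZ))))
  →9  S(add(add(SZ, mul(Z, SZ)), mul(Z, mul(SZ, SZ))))
  →10  S(add(S(add(Z, mul(Z, SZ))), mul(Z, mul(SZ, SZ))))
  →11  S(S(add(add(Z, mul(Z, SZ)), mul(Z, mul(SZ, SZ)))))
  →12  S(S(add(mul(Z, SZ), mul(Z, mul(SZ, SZ)))))
  →13  S(S(add(Z, mul(Z, mul(SZ, SZ)))))
  →14  S(S(mul(Z, mul(SZ, SZ))))
  →15  SSZ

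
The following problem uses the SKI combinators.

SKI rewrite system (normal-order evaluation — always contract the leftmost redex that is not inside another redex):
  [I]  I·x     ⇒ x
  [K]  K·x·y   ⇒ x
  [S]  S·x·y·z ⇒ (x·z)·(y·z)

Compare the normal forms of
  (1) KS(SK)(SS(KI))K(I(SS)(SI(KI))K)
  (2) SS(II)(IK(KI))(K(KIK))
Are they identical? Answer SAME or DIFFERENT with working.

Answer: DIFFERENT — A ⇓ SK(KI), B ⇓ I

Derivation:
Term A:
  start: KS(SK)(SS(KI))K(I(SS)(SI(KI))K)
  [1] S(SS(KI))K(I(SS)(SI(KI))K)
  [2] SS(KI)(I(SS)(SI(KI))K)(K(I(SS)(SI(KI))K))
  [3] S(I(SS)(SI(KI))K)(KI(I(SS)(SI(KI))K))(K(I(SS)(SI(KI))K))
  [4] I(SS)(SI(KI))K(K(I(SS)(SI(KI))K))(KI(I(SS)(SI(KI))K)(K(I(SS)(SI(KI))K)))
  [5] SS(SI(KI))K(K(I(SS)(SI(KI))K))(KI(I(SS)(SI(KI))K)(K(I(SS)(SI(KI))K)))
  [6] SK(SI(KI)K)(K(I(SS)(SI(KI))K))(KI(I(SS)(SI(KI))K)(K(I(SS)(SI(KI))K)))
  [7] K(K(I(SS)(SI(KI))K))(SI(KI)K(K(I(SS)(SI(KI))K)))(KI(I(SS)(SI(KI))K)(K(I(SS)(SI(KI))K)))
  [8] K(I(SS)(SI(KI))K)(KI(I(SS)(SI(KI))K)(K(I(SS)(SI(KI))K)))
  [9] I(SS)(SI(KI))K
  [10] SS(SI(KI))K
  [11] SK(SI(KI)K)
  [12] SK(IK(KIK))
  [13] SK(K(KIK))
  [14] SK(KI)

Term B:
  start: SS(II)(IK(KI))(K(KIK))
  [1] S(IK(KI))(II(IK(KI)))(K(KIK))
  [2] IK(KI)(K(KIK))(II(IK(KI))(K(KIK)))
  [3] K(KI)(K(KIK))(II(IK(KI))(K(KIK)))
  [4] KI(II(IK(KI))(K(KIK)))
  [5] I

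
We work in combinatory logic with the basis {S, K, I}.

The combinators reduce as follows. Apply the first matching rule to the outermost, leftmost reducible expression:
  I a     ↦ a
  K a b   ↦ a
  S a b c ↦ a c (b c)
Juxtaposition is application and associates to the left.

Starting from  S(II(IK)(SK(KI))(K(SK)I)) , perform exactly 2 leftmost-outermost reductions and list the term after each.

  start: S(II(IK)(SK(KI))(K(SK)I))
  step 1: S(I(IK)(SK(KI))(K(SK)I))
  step 2: S(IK(SK(KI))(K(SK)I))

Answer: after 2 steps: S(IK(SK(KI))(K(SK)I))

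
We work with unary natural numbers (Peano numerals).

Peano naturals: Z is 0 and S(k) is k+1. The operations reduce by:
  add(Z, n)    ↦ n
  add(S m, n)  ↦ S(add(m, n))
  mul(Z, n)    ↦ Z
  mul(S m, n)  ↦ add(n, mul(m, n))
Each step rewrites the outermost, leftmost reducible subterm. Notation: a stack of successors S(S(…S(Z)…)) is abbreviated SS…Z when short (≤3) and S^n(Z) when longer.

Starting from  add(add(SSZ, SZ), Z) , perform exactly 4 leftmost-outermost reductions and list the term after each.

  start: add(add(SSZ, SZ), Z)
  [1] add(S(add(SZ, SZ)), Z)
  [2] S(add(add(SZ, SZ), Z))
  [3] S(add(S(add(Z, SZ)), Z))
  [4] S(S(add(add(Z, SZ), Z)))

Answer: after 4 steps: S(S(add(add(Z, SZ), Z)))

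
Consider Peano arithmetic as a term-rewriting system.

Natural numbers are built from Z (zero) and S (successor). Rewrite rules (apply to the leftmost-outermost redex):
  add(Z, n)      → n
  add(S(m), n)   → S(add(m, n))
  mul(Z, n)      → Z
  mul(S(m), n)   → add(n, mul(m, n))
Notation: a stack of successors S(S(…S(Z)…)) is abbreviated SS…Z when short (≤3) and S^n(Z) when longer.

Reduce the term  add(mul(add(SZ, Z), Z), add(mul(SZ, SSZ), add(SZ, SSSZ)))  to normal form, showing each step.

  start: add(mul(add(SZ, Z), Z), add(mul(SZ, SSZ), add(SZ, SSSZ)))
  step 1: add(mul(S(add(Z, Z)), Z), add(mul(SZ, SSZ), add(SZ, SSSZ)))
  step 2: add(add(Z, mul(add(Z, Z), Z)), add(mul(SZ, SSZ), add(SZ, SSSZ)))
  step 3: add(mul(add(Z, Z), Z), add(mul(SZ, SSZ), add(SZ, SSSZ)))
  step 4: add(mul(Z, Z), add(mul(SZ, SSZ), add(SZ, SSSZ)))
  step 5: add(Z, add(mul(SZ, SSZ), add(SZ, SSSZ)))
  step 6: add(mul(SZ, SSZ), add(SZ, SSSZ))
  step 7: add(add(SSZ, mul(Z, SSZ)), add(SZ, SSSZ))
  step 8: add(S(add(SZ, mul(Z, SSZ))), add(SZ, SSSZ))
  step 9: S(add(add(SZ, mul(Z, SSZ)), add(SZ, SSSZ)))
  step 10: S(add(S(add(Z, mul(Z, SSZ))), add(SZ, SSSZ)))
  step 11: S(S(add(add(Z, mul(Z, SSZ)), add(SZ, SSSZ))))
  step 12: S(S(add(mul(Z, SSZ), add(SZ, SSSZ))))
  step 13: S(S(add(Z, add(SZ, SSSZ))))
  step 14: S(S(add(SZ, SSSZ)))
  step 15: S(S(S(add(Z, SSSZ))))
  step 16: S^6(Z)

Answer: normal form = S^6(Z)  (in 16 steps)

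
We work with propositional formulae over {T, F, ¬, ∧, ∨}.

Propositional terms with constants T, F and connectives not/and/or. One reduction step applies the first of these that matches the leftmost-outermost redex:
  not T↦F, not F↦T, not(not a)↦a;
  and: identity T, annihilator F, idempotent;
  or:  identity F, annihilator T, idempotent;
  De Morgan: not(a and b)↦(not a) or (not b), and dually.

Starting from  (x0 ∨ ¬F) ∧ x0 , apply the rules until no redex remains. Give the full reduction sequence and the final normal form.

Answer: normal form = x0  (in 3 steps)

Working:
  start: (x0 ∨ ¬F) ∧ x0
  →1  (x0 ∨ T) ∧ x0
  →2  T ∧ x0
  →3  x0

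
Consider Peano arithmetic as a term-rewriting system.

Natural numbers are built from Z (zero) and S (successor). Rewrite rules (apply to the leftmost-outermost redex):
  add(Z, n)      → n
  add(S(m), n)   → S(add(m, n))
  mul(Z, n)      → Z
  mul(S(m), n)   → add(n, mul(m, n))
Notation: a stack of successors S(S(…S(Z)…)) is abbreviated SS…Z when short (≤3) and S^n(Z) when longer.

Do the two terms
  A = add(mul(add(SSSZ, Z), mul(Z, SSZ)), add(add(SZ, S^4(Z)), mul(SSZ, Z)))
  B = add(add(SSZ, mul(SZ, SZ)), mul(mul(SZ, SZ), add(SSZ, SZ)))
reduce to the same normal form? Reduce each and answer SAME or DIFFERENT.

Term A:
  start: add(mul(add(SSSZ, Z), mul(Z, SSZ)), add(add(SZ, S^4(Z)), mul(SSZ, Z)))
  →1  add(mul(S(add(SSZ, Z)), mul(Z, SSZ)), add(add(SZ, S^4(Z)), mul(SSZ, Z)))
  →2  add(add(mul(Z, SSZ), mul(add(SSZ, Z), mul(Z, SSZ))), add(add(SZ, S^4(Z)), mul(SSZ, Z)))
  →3  add(add(Z, mul(add(SSZ, Z), mul(Z, SSZ))), add(add(SZ, S^4(Z)), mul(SSZ, Z)))
  →4  add(mul(add(SSZ, Z), mul(Z, SSZ)), add(add(SZ, S^4(Z)), mul(SSZ, Z)))
  →5  add(mul(S(add(SZ, Z)), mul(Z, SSZ)), add(add(SZ, S^4(Z)), mul(SSZ, Z)))
  →6  add(add(mul(Z, SSZ), mul(add(SZ, Z), mul(Z, SSZ))), add(add(SZ, S^4(Z)), mul(SSZ, Z)))
  →7  add(add(Z, mul(add(SZ, Z), mul(Z, SSZ))), add(add(SZ, S^4(Z)), mul(SSZ, Z)))
  →8  add(mul(add(SZ, Z), mul(Z, SSZ)), add(add(SZ, S^4(Z)), mul(SSZ, Z)))
  →9  add(mul(S(add(Z, Z)), mul(Z, SSZ)), add(add(SZ, S^4(Z)), mul(SSZ, Z)))
  →10  add(add(mul(Z, SSZ), mul(add(Z, Z), mul(Z, SSZ))), add(add(SZ, S^4(Z)), mul(SSZ, Z)))
  →11  add(add(Z, mul(add(Z, Z), mul(Z, SSZ))), add(add(SZ, S^4(Z)), mul(SSZ, Z)))
  →12  add(mul(add(Z, Z), mul(Z, SSZ)), add(add(SZ, S^4(Z)), mul(SSZ, Z)))
  →13  add(mul(Z, mul(Z, SSZ)), add(add(SZ, S^4(Z)), mul(SSZ, Z)))
  →14  add(Z, add(add(SZ, S^4(Z)), mul(SSZ, Z)))
  →15  add(add(SZ, S^4(Z)), mul(SSZ, Z))
  →16  add(S(add(Z, S^4(Z))), mul(SSZ, Z))
  →17  S(add(add(Z, S^4(Z)), mul(SSZ, Z)))
  →18  S(add(S^4(Z), mul(SSZ, Z)))
  →19  S(S(add(SSSZ, mul(SSZ, Z))))
  →20  S(S(S(add(SSZ, mul(SSZ, Z)))))
  →21  S(S(S(S(add(SZ, mul(SSZ, Z))))))
  →22  S(S(S(S(S(add(Z, mul(SSZ, Z)))))))
  →23  S(S(S(S(S(mul(SSZ, Z))))))
  →24  S(S(S(S(S(add(Z, mul(SZ, Z)))))))
  →25  S(S(S(S(S(mul(SZ, Z))))))
  →26  S(S(S(S(S(add(Z, mul(Z, Z)))))))
  →27  S(S(S(S(S(mul(Z, Z))))))
  →28  S^5(Z)

Term B:
  start: add(add(SSZ, mul(SZ, SZ)), mul(mul(SZ, SZ), add(SSZ, SZ)))
  →1  add(S(add(SZ, mul(SZ, SZ))), mul(mul(SZ, SZ), add(SSZ, SZ)))
  →2  S(add(add(SZ, mul(SZ, SZ)), mul(mul(SZ, SZ), add(SSZ, SZ))))
  →3  S(add(S(add(Z, mul(SZ, SZ))), mul(mul(SZ, SZ), add(SSZ, SZ))))
  →4  S(S(add(add(Z, mul(SZ, SZ)), mul(mul(SZ, SZ), add(SSZ, SZ)))))
  →5  S(S(add(mul(SZ, SZ), mul(mul(SZ, SZ), add(SSZ, SZ)))))
  →6  S(S(add(add(SZ, mul(Z, SZ)), mul(mul(SZ, SZ), add(SSZ, SZ)))))
  →7  S(S(add(S(add(Z, mul(Z, SZ))), mul(mul(SZ, SZ), add(SSZ, SZ)))))
  →8  S(S(S(add(add(Z, mul(Z, SZ)), mul(mul(SZ, SZ), add(SSZ, SZ))))))
  →9  S(S(S(add(mul(Z, SZ), mul(mul(SZ, SZ), add(SSZ, SZ))))))
  →10  S(S(S(add(Z, mul(mul(SZ, SZ), add(SSZ, SZ))))))
  →11  S(S(S(mul(mul(SZ, SZ), add(SSZ, SZ)))))
  →12  S(S(S(mul(add(SZ, mul(Z, SZ)), add(SSZ, SZ)))))
  →13  S(S(S(mul(S(add(Z, mul(Z, SZ))), add(SSZ, SZ)))))
  →14  S(S(S(add(add(SSZ, SZ), mul(add(Z, mul(Z, SZ)), add(SSZ, SZ))))))
  →15  S(S(S(add(S(add(SZ, SZ)), mul(add(Z, mul(Z, SZ)), add(SSZ, SZ))))))
  →16  S(S(S(S(add(add(SZ, SZ), mul(add(Z, mul(Z, SZ)), add(SSZ, SZ)))))))
  →17  S(S(S(S(add(S(add(Z, SZ)), mul(add(Z, mul(Z, SZ)), add(SSZ, SZ)))))))
  →18  S(S(S(S(S(add(add(Z, SZ), mul(add(Z, mul(Z, SZ)), add(SSZ, SZ))))))))
  →19  S(S(S(S(S(add(SZ, mul(add(Z, mul(Z, SZ)), add(SSZ, SZ))))))))
  →20  S(S(S(S(S(S(add(Z, mul(add(Z, mul(Z, SZ)), add(SSZ, SZ)))))))))
  →21  S(S(S(S(S(S(mul(add(Z, mul(Z, SZ)), add(SSZ, SZ))))))))
  →22  S(S(S(S(S(S(mul(mul(Z, SZ), add(SSZ, SZ))))))))
  →23  S(S(S(S(S(S(mul(Z, add(SSZ, SZ))))))))
  →24  S^6(Z)

Answer: DIFFERENT — A ⇓ S^5(Z), B ⇓ S^6(Z)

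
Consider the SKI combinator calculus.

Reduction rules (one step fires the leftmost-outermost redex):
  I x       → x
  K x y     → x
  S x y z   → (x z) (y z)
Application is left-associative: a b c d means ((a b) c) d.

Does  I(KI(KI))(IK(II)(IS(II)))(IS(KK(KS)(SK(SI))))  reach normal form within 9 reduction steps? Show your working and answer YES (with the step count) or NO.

  start: I(KI(KI))(IK(II)(IS(II)))(IS(KK(KS)(SK(SI))))
  step 1: KI(KI)(IK(II)(IS(II)))(IS(KK(KS)(SK(SI))))
  step 2: I(IK(II)(IS(II)))(IS(KK(KS)(SK(SI))))
  step 3: IK(II)(IS(II))(IS(KK(KS)(SK(SI))))
  step 4: K(II)(IS(II))(IS(KK(KS)(SK(SI))))
  step 5: II(IS(KK(KS)(SK(SI))))
  step 6: I(IS(KK(KS)(SK(SI))))
  step 7: IS(KK(KS)(SK(SI)))
  step 8: S(KK(KS)(SK(SI)))
  step 9: S(K(SK(SI)))

Answer: YES — reaches normal form S(K(SK(SI))) in 9 ≤ 9 steps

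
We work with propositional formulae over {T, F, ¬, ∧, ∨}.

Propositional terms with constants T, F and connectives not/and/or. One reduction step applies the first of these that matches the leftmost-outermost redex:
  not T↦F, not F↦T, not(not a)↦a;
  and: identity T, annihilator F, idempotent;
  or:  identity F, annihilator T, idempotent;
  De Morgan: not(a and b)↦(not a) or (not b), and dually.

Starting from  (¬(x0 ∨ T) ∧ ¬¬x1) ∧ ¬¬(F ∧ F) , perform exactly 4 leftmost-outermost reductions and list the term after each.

  start: (¬(x0 ∨ T) ∧ ¬¬x1) ∧ ¬¬(F ∧ F)
  step 1: ((¬x0 ∧ ¬T) ∧ ¬¬x1) ∧ ¬¬(F ∧ F)
  step 2: ((¬x0 ∧ F) ∧ ¬¬x1) ∧ ¬¬(F ∧ F)
  step 3: (F ∧ ¬¬x1) ∧ ¬¬(F ∧ F)
  step 4: F ∧ ¬¬(F ∧ F)

Answer: after 4 steps: F ∧ ¬¬(F ∧ F)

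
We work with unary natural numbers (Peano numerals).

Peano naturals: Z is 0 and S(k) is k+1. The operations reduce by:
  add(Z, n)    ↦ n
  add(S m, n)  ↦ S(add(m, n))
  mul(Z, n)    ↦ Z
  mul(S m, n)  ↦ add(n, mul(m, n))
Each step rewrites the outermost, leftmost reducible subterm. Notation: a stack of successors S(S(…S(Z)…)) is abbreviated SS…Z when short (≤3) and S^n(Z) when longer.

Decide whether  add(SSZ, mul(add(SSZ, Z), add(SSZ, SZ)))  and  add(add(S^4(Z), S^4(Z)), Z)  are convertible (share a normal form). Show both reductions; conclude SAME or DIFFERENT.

Term A:
  start: add(SSZ, mul(add(SSZ, Z), add(SSZ, SZ)))
  →1  S(add(SZ, mul(add(SSZ, Z), add(SSZ, SZ))))
  →2  S(S(add(Z, mul(add(SSZ, Z), add(SSZ, SZ)))))
  →3  S(S(mul(add(SSZ, Z), add(SSZ, SZ))))
  →4  S(S(mul(S(add(SZ, Z)), add(SSZ, SZ))))
  →5  S(S(add(add(SSZ, SZ), mul(add(SZ, Z), add(SSZ, SZ)))))
  →6  S(S(add(S(add(SZ, SZ)), mul(add(SZ, Z), add(SSZ, SZ)))))
  →7  S(S(S(add(add(SZ, SZ), mul(add(SZ, Z), add(SSZ, SZ))))))
  →8  S(S(S(add(S(add(Z, SZ)), mul(add(SZ, Z), add(SSZ, SZ))))))
  →9  S(S(S(S(add(add(Z, SZ), mul(add(SZ, Z), add(SSZ, SZ)))))))
  →10  S(S(S(S(add(SZ, mul(add(SZ, Z), add(SSZ, SZ)))))))
  →11  S(S(S(S(S(add(Z, mul(add(SZ, Z), add(SSZ, SZ))))))))
  →12  S(S(S(S(S(mul(add(SZ, Z), add(SSZ, SZ)))))))
  →13  S(S(S(S(S(mul(S(add(Z, Z)), add(SSZ, SZ)))))))
  →14  S(S(S(S(S(add(add(SSZ, SZ), mul(add(Z, Z), add(SSZ, SZ))))))))
  →15  S(S(S(S(S(add(S(add(SZ, SZ)), mul(add(Z, Z), add(SSZ, SZ))))))))
  →16  S(S(S(S(S(S(add(add(SZ, SZ), mul(add(Z, Z), add(SSZ, SZ)))))))))
  →17  S(S(S(S(S(S(add(S(add(Z, SZ)), mul(add(Z, Z), add(SSZ, SZ)))))))))
  →18  S(S(S(S(S(S(S(add(add(Z, SZ), mul(add(Z, Z), add(SSZ, SZ))))))))))
  →19  S(S(S(S(S(S(S(add(SZ, mul(add(Z, Z), add(SSZ, SZ))))))))))
  →20  S(S(S(S(S(S(S(S(add(Z, mul(add(Z, Z), add(SSZ, SZ)))))))))))
  →21  S(S(S(S(S(S(S(S(mul(add(Z, Z), add(SSZ, SZ))))))))))
  →22  S(S(S(S(S(S(S(S(mul(Z, add(SSZ, SZ))))))))))
  →23  S^8(Z)

Term B:
  start: add(add(S^4(Z), S^4(Z)), Z)
  →1  add(S(add(SSSZ, S^4(Z))), Z)
  →2  S(add(add(SSSZ, S^4(Z)), Z))
  →3  S(add(S(add(SSZ, S^4(Z))), Z))
  →4  S(S(add(add(SSZ, S^4(Z)), Z)))
  →5  S(S(add(S(add(SZ, S^4(Z))), Z)))
  →6  S(S(S(add(add(SZ, S^4(Z)), Z))))
  →7  S(S(S(add(S(add(Z, S^4(Z))), Z))))
  →8  S(S(S(S(add(add(Z, S^4(Z)), Z)))))
  →9  S(S(S(S(add(S^4(Z), Z)))))
  →10  S(S(S(S(S(add(SSSZ, Z))))))
  →11  S(S(S(S(S(S(add(SSZ, Z)))))))
  →12  S(S(S(S(S(S(S(add(SZ, Z))))))))
  →13  S(S(S(S(S(S(S(S(add(Z, Z)))))))))
  →14  S^8(Z)

Answer: SAME — A ⇓ S^8(Z), B ⇓ S^8(Z)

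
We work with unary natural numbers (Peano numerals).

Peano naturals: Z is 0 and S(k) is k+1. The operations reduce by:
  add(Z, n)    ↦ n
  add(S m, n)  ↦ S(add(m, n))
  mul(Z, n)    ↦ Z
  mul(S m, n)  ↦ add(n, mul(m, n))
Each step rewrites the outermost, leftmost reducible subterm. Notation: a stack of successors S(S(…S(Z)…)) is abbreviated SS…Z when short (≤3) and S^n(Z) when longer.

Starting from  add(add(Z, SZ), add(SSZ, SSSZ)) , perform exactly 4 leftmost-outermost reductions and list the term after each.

  start: add(add(Z, SZ), add(SSZ, SSSZ))
  [1] add(SZ, add(SSZ, SSSZ))
  [2] S(add(Z, add(SSZ, SSSZ)))
  [3] S(add(SSZ, SSSZ))
  [4] S(S(add(SZ, SSSZ)))

Answer: after 4 steps: S(S(add(SZ, SSSZ)))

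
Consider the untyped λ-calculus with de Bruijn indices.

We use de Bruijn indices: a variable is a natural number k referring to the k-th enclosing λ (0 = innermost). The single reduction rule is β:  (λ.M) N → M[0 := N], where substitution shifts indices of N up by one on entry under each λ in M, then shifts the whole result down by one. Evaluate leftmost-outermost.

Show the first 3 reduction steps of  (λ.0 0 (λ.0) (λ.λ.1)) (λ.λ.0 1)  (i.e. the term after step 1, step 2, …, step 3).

Answer: after 3 steps: (λ.0) (λ.λ.0 1) (λ.λ.1)

Reduction:
  start: (λ.0 0 (λ.0) (λ.λ.1)) (λ.λ.0 1)
  [1] (λ.λ.0 1) (λ.λ.0 1) (λ.0) (λ.λ.1)
  [2] (λ.0 (λ.λ.0 1)) (λ.0) (λ.λ.1)
  [3] (λ.0) (λ.λ.0 1) (λ.λ.1)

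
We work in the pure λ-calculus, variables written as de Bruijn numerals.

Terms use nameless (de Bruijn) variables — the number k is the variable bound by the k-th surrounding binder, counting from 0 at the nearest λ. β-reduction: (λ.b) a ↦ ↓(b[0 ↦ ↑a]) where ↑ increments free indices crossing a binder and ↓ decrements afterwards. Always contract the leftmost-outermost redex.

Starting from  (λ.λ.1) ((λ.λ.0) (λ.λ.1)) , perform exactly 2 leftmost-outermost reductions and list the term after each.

  start: (λ.λ.1) ((λ.λ.0) (λ.λ.1))
  →1  λ.(λ.λ.0) (λ.λ.1)
  →2  λ.λ.0

Answer: after 2 steps: λ.λ.0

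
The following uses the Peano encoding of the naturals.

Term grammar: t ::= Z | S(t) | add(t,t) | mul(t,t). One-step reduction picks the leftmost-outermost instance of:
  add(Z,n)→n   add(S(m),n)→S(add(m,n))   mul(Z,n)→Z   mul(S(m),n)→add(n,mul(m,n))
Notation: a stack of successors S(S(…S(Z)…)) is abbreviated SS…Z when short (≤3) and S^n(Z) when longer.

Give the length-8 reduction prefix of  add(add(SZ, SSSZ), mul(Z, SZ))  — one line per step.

Answer: after 8 steps: S^4(Z)

Derivation:
  start: add(add(SZ, SSSZ), mul(Z, SZ))
  →1  add(S(add(Z, SSSZ)), mul(Z, SZ))
  →2  S(add(add(Z, SSSZ), mul(Z, SZ)))
  →3  S(add(SSSZ, mul(Z, SZ)))
  →4  S(S(add(SSZ, mul(Z, SZ))))
  →5  S(S(S(add(SZ, mul(Z, SZ)))))
  →6  S(S(S(S(add(Z, mul(Z, SZ))))))
  →7  S(S(S(S(mul(Z, SZ)))))
  →8  S^4(Z)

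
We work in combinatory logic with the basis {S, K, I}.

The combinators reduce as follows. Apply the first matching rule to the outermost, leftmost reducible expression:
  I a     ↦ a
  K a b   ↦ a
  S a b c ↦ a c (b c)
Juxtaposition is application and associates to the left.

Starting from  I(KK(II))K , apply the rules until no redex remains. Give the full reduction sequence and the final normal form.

Answer: normal form = KK  (in 2 steps)

Reduction:
  start: I(KK(II))K
  →1  KK(II)K
  →2  KK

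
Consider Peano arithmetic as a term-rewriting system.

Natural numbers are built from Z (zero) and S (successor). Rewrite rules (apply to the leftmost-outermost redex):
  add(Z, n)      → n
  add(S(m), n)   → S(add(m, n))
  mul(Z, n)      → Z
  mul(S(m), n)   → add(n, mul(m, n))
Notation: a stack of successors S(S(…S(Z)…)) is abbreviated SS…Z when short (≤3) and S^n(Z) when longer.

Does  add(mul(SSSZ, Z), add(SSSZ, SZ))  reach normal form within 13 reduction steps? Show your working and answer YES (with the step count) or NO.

  start: add(mul(SSSZ, Z), add(SSSZ, SZ))
  →1  add(add(Z, mul(SSZ, Z)), add(SSSZ, SZ))
  →2  add(mul(SSZ, Z), add(SSSZ, SZ))
  →3  add(add(Z, mul(SZ, Z)), add(SSSZ, SZ))
  →4  add(mul(SZ, Z), add(SSSZ, SZ))
  →5  add(add(Z, mul(Z, Z)), add(SSSZ, SZ))
  →6  add(mul(Z, Z), add(SSSZ, SZ))
  →7  add(Z, add(SSSZ, SZ))
  →8  add(SSSZ, SZ)
  →9  S(add(SSZ, SZ))
  →10  S(S(add(SZ, SZ)))
  →11  S(S(S(add(Z, SZ))))
  →12  S^4(Z)

Answer: YES — reaches normal form S^4(Z) in 12 ≤ 13 steps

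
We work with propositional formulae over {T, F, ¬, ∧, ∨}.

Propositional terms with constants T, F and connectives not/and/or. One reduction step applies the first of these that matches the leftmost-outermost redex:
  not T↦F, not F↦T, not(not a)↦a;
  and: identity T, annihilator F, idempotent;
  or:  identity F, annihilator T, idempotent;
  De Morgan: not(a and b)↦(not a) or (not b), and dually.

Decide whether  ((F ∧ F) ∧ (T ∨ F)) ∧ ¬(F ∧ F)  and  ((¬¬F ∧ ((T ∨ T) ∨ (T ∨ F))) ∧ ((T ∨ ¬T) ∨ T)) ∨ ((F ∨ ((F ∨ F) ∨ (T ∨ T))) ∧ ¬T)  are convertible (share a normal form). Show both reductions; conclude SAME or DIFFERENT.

Term A:
  start: ((F ∧ F) ∧ (T ∨ F)) ∧ ¬(F ∧ F)
  step 1: (F ∧ (T ∨ F)) ∧ ¬(F ∧ F)
  step 2: F ∧ ¬(F ∧ F)
  step 3: F

Term B:
  start: ((¬¬F ∧ ((T ∨ T) ∨ (T ∨ F))) ∧ ((T ∨ ¬T) ∨ T)) ∨ ((F ∨ ((F ∨ F) ∨ (T ∨ T))) ∧ ¬T)
  step 1: ((F ∧ ((T ∨ T) ∨ (T ∨ F))) ∧ ((T ∨ ¬T) ∨ T)) ∨ ((F ∨ ((F ∨ F) ∨ (T ∨ T))) ∧ ¬T)
  step 2: (F ∧ ((T ∨ ¬T) ∨ T)) ∨ ((F ∨ ((F ∨ F) ∨ (T ∨ T))) ∧ ¬T)
  step 3: F ∨ ((F ∨ ((F ∨ F) ∨ (T ∨ T))) ∧ ¬T)
  step 4: (F ∨ ((F ∨ F) ∨ (T ∨ T))) ∧ ¬T
  step 5: ((F ∨ F) ∨ (T ∨ T)) ∧ ¬T
  step 6: (F ∨ (T ∨ T)) ∧ ¬T
  step 7: (T ∨ T) ∧ ¬T
  step 8: T ∧ ¬T
  step 9: ¬T
  step 10: F

Answer: SAME — A ⇓ F, B ⇓ F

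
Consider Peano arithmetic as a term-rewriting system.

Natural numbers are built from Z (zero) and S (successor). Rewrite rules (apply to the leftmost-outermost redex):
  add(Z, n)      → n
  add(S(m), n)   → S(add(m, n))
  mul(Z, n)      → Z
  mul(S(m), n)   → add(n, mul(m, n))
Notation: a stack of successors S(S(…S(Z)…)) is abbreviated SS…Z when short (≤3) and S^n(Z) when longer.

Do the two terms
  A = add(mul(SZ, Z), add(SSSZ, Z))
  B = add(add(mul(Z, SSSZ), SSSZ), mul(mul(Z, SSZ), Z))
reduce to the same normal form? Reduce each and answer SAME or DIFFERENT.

Answer: SAME — A ⇓ SSSZ, B ⇓ SSSZ

Reduction:
Term A:
  start: add(mul(SZ, Z), add(SSSZ, Z))
  →1  add(add(Z, mul(Z, Z)), add(SSSZ, Z))
  →2  add(mul(Z, Z), add(SSSZ, Z))
  →3  add(Z, add(SSSZ, Z))
  →4  add(SSSZ, Z)
  →5  S(add(SSZ, Z))
  →6  S(S(add(SZ, Z)))
  →7  S(S(S(add(Z, Z))))
  →8  SSSZ

Term B:
  start: add(add(mul(Z, SSSZ), SSSZ), mul(mul(Z, SSZ), Z))
  →1  add(add(Z, SSSZ), mul(mul(Z, SSZ), Z))
  →2  add(SSSZ, mul(mul(Z, SSZ), Z))
  →3  S(add(SSZ, mul(mul(Z, SSZ), Z)))
  →4  S(S(add(SZ, mul(mul(Z, SSZ), Z))))
  →5  S(S(S(add(Z, mul(mul(Z, SSZ), Z)))))
  →6  S(S(S(mul(mul(Z, SSZ), Z))))
  →7  S(S(S(mul(Z, Z))))
  →8  SSSZ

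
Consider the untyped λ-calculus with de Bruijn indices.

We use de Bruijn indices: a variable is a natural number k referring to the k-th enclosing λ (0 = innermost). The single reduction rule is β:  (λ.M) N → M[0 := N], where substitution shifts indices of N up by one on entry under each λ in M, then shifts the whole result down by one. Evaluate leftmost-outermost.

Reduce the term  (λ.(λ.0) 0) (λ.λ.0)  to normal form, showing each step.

Answer: normal form = λ.λ.0  (in 2 steps)

Reduction:
  start: (λ.(λ.0) 0) (λ.λ.0)
  step 1: (λ.0) (λ.λ.0)
  step 2: λ.λ.0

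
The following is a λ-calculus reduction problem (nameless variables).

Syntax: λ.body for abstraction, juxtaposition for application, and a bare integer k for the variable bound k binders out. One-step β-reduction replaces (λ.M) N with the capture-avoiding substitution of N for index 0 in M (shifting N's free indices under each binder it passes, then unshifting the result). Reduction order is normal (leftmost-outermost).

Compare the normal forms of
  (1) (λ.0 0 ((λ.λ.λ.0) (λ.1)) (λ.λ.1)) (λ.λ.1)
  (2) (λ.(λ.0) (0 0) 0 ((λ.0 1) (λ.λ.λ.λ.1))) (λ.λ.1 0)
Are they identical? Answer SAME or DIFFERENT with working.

Answer: SAME — A ⇓ λ.λ.λ.1, B ⇓ λ.λ.λ.1

Derivation:
Term A:
  start: (λ.0 0 ((λ.λ.λ.0) (λ.1)) (λ.λ.1)) (λ.λ.1)
  step 1: (λ.λ.1) (λ.λ.1) ((λ.λ.λ.0) (λ.λ.λ.1)) (λ.λ.1)
  step 2: (λ.λ.λ.1) ((λ.λ.λ.0) (λ.λ.λ.1)) (λ.λ.1)
  step 3: (λ.λ.1) (λ.λ.1)
  step 4: λ.λ.λ.1

Term B:
  start: (λ.(λ.0) (0 0) 0 ((λ.0 1) (λ.λ.λ.λ.1))) (λ.λ.1 0)
  step 1: (λ.0) ((λ.λ.1 0) (λ.λ.1 0)) (λ.λ.1 0) ((λ.0 (λ.λ.1 0)) (λ.λ.λ.λ.1))
  step 2: (λ.λ.1 0) (λ.λ.1 0) (λ.λ.1 0) ((λ.0 (λ.λ.1 0)) (λ.λ.λ.λ.1))
  step 3: (λ.(λ.λ.1 0) 0) (λ.λ.1 0) ((λ.0 (λ.λ.1 0)) (λ.λ.λ.λ.1))
  step 4: (λ.λ.1 0) (λ.λ.1 0) ((λ.0 (λ.λ.1 0)) (λ.λ.λ.λ.1))
  step 5: (λ.(λ.λ.1 0) 0) ((λ.0 (λ.λ.1 0)) (λ.λ.λ.λ.1))
  step 6: (λ.λ.1 0) ((λ.0 (λ.λ.1 0)) (λ.λ.λ.λ.1))
  step 7: λ.(λ.0 (λ.λ.1 0)) (λ.λ.λ.λ.1) 0
  step 8: λ.(λ.λ.λ.λ.1) (λ.λ.1 0) 0
  step 9: λ.(λ.λ.λ.1) 0
  step 10: λ.λ.λ.1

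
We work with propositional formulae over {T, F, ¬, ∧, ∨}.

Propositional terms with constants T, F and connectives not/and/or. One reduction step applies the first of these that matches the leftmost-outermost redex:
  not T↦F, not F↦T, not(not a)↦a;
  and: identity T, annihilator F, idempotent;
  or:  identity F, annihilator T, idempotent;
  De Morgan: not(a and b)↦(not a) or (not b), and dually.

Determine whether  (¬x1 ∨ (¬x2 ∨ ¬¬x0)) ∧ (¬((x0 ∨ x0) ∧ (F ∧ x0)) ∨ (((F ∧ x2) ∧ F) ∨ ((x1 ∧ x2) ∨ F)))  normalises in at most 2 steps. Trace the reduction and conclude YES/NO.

Answer: NO — after 2 steps the term is (¬x1 ∨ (¬x2 ∨ x0)) ∧ ((¬(x0 ∨ x0) ∨ ¬(F ∧ x0)) ∨ (((F ∧ x2) ∧ F) ∨ ((x1 ∧ x2) ∨ F))), not yet normal

Working:
  start: (¬x1 ∨ (¬x2 ∨ ¬¬x0)) ∧ (¬((x0 ∨ x0) ∧ (F ∧ x0)) ∨ (((F ∧ x2) ∧ F) ∨ ((x1 ∧ x2) ∨ F)))
  →1  (¬x1 ∨ (¬x2 ∨ x0)) ∧ (¬((x0 ∨ x0) ∧ (F ∧ x0)) ∨ (((F ∧ x2) ∧ F) ∨ ((x1 ∧ x2) ∨ F)))
  →2  (¬x1 ∨ (¬x2 ∨ x0)) ∧ ((¬(x0 ∨ x0) ∨ ¬(F ∧ x0)) ∨ (((F ∧ x2) ∧ F) ∨ ((x1 ∧ x2) ∨ F)))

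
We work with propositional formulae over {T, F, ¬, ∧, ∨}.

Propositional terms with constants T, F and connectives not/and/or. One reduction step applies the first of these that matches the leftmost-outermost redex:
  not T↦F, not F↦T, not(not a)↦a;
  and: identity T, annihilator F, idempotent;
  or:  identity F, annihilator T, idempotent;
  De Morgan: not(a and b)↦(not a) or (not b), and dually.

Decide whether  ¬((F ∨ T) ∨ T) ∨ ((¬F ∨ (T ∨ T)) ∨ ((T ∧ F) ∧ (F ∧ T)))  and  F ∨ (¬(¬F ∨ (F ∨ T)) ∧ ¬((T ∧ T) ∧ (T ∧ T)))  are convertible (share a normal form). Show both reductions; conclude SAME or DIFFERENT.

Answer: DIFFERENT — A ⇓ T, B ⇓ F

Derivation:
Term A:
  start: ¬((F ∨ T) ∨ T) ∨ ((¬F ∨ (T ∨ T)) ∨ ((T ∧ F) ∧ (F ∧ T)))
  →1  (¬(F ∨ T) ∧ ¬T) ∨ ((¬F ∨ (T ∨ T)) ∨ ((T ∧ F) ∧ (F ∧ T)))
  →2  ((¬F ∧ ¬T) ∧ ¬T) ∨ ((¬F ∨ (T ∨ T)) ∨ ((T ∧ F) ∧ (F ∧ T)))
  →3  ((T ∧ ¬T) ∧ ¬T) ∨ ((¬F ∨ (T ∨ T)) ∨ ((T ∧ F) ∧ (F ∧ T)))
  →4  (¬T ∧ ¬T) ∨ ((¬F ∨ (T ∨ T)) ∨ ((T ∧ F) ∧ (F ∧ T)))
  →5  ¬T ∨ ((¬F ∨ (T ∨ T)) ∨ ((T ∧ F) ∧ (F ∧ T)))
  →6  F ∨ ((¬F ∨ (T ∨ T)) ∨ ((T ∧ F) ∧ (F ∧ T)))
  →7  (¬F ∨ (T ∨ T)) ∨ ((T ∧ F) ∧ (F ∧ T))
  →8  (T ∨ (T ∨ T)) ∨ ((T ∧ F) ∧ (F ∧ T))
  →9  T ∨ ((T ∧ F) ∧ (F ∧ T))
  →10  T

Term B:
  start: F ∨ (¬(¬F ∨ (F ∨ T)) ∧ ¬((T ∧ T) ∧ (T ∧ T)))
  →1  ¬(¬F ∨ (F ∨ T)) ∧ ¬((T ∧ T) ∧ (T ∧ T))
  →2  (¬¬F ∧ ¬(F ∨ T)) ∧ ¬((T ∧ T) ∧ (T ∧ T))
  →3  (F ∧ ¬(F ∨ T)) ∧ ¬((T ∧ T) ∧ (T ∧ T))
  →4  F ∧ ¬((T ∧ T) ∧ (T ∧ T))
  →5  F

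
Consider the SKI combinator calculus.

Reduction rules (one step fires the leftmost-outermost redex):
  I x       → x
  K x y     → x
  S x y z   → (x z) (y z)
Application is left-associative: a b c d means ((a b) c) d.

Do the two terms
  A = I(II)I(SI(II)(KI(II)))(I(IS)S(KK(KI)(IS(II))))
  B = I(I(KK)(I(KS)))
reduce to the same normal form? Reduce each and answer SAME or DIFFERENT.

Answer: DIFFERENT — A ⇓ SS(K(SI)), B ⇓ K

Working:
Term A:
  start: I(II)I(SI(II)(KI(II)))(I(IS)S(KK(KI)(IS(II))))
  step 1: III(SI(II)(KI(II)))(I(IS)S(KK(KI)(IS(II))))
  step 2: II(SI(II)(KI(II)))(I(IS)S(KK(KI)(IS(II))))
  step 3: I(SI(II)(KI(II)))(I(IS)S(KK(KI)(IS(II))))
  step 4: SI(II)(KI(II))(I(IS)S(KK(KI)(IS(II))))
  step 5: I(KI(II))(II(KI(II)))(I(IS)S(KK(KI)(IS(II))))
  step 6: KI(II)(II(KI(II)))(I(IS)S(KK(KI)(IS(II))))
  step 7: I(II(KI(II)))(I(IS)S(KK(KI)(IS(II))))
  step 8: II(KI(II))(I(IS)S(KK(KI)(IS(II))))
  step 9: I(KI(II))(I(IS)S(KK(KI)(IS(II))))
  step 10: KI(II)(I(IS)S(KK(KI)(IS(II))))
  step 11: I(I(IS)S(KK(KI)(IS(II))))
  step 12: I(IS)S(KK(KI)(IS(II)))
  step 13: ISS(KK(KI)(IS(II)))
  step 14: SS(KK(KI)(IS(II)))
  step 15: SS(K(IS(II)))
  step 16: SS(K(S(II)))
  step 17: SS(K(SI))

Term B:
  start: I(I(KK)(I(KS)))
  step 1: I(KK)(I(KS))
  step 2: KK(I(KS))
  step 3: K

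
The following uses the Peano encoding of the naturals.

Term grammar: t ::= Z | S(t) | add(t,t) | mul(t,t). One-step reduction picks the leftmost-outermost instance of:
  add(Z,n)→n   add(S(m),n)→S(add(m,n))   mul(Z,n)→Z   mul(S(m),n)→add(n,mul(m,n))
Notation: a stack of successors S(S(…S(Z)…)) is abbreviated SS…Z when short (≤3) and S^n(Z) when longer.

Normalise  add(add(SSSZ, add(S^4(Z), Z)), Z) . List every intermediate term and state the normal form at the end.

Answer: normal form = S^7(Z)  (in 17 steps)

Working:
  start: add(add(SSSZ, add(S^4(Z), Z)), Z)
  [1] add(S(add(SSZ, add(S^4(Z), Z))), Z)
  [2] S(add(add(SSZ, add(S^4(Z), Z)), Z))
  [3] S(add(S(add(SZ, add(S^4(Z), Z))), Z))
  [4] S(S(add(add(SZ, add(S^4(Z), Z)), Z)))
  [5] S(S(add(S(add(Z, add(S^4(Z), Z))), Z)))
  [6] S(S(S(add(add(Z, add(S^4(Z), Z)), Z))))
  [7] S(S(S(add(add(S^4(Z), Z), Z))))
  [8] S(S(S(add(S(add(SSSZ, Z)), Z))))
  [9] S(S(S(S(add(add(SSSZ, Z), Z)))))
  [10] S(S(S(S(add(S(add(SSZ, Z)), Z)))))
  [11] S(S(S(S(S(add(add(SSZ, Z), Z))))))
  [12] S(S(S(S(S(add(S(add(SZ, Z)), Z))))))
  [13] S(S(S(S(S(S(add(add(SZ, Z), Z)))))))
  [14] S(S(S(S(S(S(add(S(add(Z, Z)), Z)))))))
  [15] S(S(S(S(S(S(S(add(add(Z, Z), Z))))))))
  [16] S(S(S(S(S(S(S(add(Z, Z))))))))
  [17] S^7(Z)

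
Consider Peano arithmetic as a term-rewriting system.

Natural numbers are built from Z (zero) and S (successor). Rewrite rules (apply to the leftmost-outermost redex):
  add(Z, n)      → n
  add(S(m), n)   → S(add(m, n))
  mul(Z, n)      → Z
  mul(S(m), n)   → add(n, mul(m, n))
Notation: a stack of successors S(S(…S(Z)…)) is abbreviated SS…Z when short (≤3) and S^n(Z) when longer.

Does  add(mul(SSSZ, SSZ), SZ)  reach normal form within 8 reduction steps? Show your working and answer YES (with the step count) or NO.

  start: add(mul(SSSZ, SSZ), SZ)
  [1] add(add(SSZ, mul(SSZ, SSZ)), SZ)
  [2] add(S(add(SZ, mul(SSZ, SSZ))), SZ)
  [3] S(add(add(SZ, mul(SSZ, SSZ)), SZ))
  [4] S(add(S(add(Z, mul(SSZ, SSZ))), SZ))
  [5] S(S(add(add(Z, mul(SSZ, SSZ)), SZ)))
  [6] S(S(add(mul(SSZ, SSZ), SZ)))
  [7] S(S(add(add(SSZ, mul(SZ, SSZ)), SZ)))
  [8] S(S(add(S(add(SZ, mul(SZ, SSZ))), SZ)))

Answer: NO — after 8 steps the term is S(S(add(S(add(SZ, mul(SZ, SSZ))), SZ))), not yet normal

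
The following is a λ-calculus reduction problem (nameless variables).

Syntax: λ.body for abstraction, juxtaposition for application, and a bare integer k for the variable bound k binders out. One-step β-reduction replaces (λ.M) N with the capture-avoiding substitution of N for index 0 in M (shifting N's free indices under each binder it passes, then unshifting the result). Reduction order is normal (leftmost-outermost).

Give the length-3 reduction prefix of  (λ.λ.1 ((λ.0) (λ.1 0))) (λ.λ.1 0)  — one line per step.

Answer: after 3 steps: λ.λ.(λ.2 0) 0

Reduction:
  start: (λ.λ.1 ((λ.0) (λ.1 0))) (λ.λ.1 0)
  [1] λ.(λ.λ.1 0) ((λ.0) (λ.1 0))
  [2] λ.λ.(λ.0) (λ.2 0) 0
  [3] λ.λ.(λ.2 0) 0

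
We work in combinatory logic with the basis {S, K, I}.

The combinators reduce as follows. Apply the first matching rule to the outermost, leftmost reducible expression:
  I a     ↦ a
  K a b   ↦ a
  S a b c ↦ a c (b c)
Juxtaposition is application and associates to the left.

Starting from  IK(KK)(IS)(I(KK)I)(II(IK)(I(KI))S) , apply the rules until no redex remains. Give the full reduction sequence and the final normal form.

Answer: normal form = K(KI)  (in 8 steps)

Reduction:
  start: IK(KK)(IS)(I(KK)I)(II(IK)(I(KI))S)
  →1  K(KK)(IS)(I(KK)I)(II(IK)(I(KI))S)
  →2  KK(I(KK)I)(II(IK)(I(KI))S)
  →3  K(II(IK)(I(KI))S)
  →4  K(I(IK)(I(KI))S)
  →5  K(IK(I(KI))S)
  →6  K(K(I(KI))S)
  →7  K(I(KI))
  →8  K(KI)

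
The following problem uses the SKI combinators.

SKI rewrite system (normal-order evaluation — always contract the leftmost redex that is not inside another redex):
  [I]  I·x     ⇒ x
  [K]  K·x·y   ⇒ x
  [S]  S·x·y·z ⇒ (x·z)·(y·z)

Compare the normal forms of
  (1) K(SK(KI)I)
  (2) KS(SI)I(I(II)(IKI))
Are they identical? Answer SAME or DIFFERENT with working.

Answer: DIFFERENT — A ⇓ KI, B ⇓ SI(KI)

Derivation:
Term A:
  start: K(SK(KI)I)
  [1] K(KI(KII))
  [2] KI

Term B:
  start: KS(SI)I(I(II)(IKI))
  [1] SI(I(II)(IKI))
  [2] SI(II(IKI))
  [3] SI(I(IKI))
  [4] SI(IKI)
  [5] SI(KI)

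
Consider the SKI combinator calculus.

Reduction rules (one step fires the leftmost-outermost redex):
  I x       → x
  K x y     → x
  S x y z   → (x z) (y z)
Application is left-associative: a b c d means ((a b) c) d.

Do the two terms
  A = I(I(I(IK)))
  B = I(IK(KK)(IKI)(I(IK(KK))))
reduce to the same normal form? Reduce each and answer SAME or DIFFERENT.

Term A:
  start: I(I(I(IK)))
  [1] I(I(IK))
  [2] I(IK)
  [3] IK
  [4] K

Term B:
  start: I(IK(KK)(IKI)(I(IK(KK))))
  [1] IK(KK)(IKI)(I(IK(KK)))
  [2] K(KK)(IKI)(I(IK(KK)))
  [3] KK(I(IK(KK)))
  [4] K

Answer: SAME — A ⇓ K, B ⇓ K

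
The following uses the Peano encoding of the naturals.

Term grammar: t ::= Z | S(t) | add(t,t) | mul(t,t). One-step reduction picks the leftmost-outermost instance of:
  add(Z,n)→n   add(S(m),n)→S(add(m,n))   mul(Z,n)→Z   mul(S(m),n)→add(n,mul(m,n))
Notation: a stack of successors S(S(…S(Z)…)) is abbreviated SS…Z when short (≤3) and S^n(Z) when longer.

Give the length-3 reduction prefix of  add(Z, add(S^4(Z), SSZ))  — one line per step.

  start: add(Z, add(S^4(Z), SSZ))
  →1  add(S^4(Z), SSZ)
  →2  S(add(SSSZ, SSZ))
  →3  S(S(add(SSZ, SSZ)))

Answer: after 3 steps: S(S(add(SSZ, SSZ)))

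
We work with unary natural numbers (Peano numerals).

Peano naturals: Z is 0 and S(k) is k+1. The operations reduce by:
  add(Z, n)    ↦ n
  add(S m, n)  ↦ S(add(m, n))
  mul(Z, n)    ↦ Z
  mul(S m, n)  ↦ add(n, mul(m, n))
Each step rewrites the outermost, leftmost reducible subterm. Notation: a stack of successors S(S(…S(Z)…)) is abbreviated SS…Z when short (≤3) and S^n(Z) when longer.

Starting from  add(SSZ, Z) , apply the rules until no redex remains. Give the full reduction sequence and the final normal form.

  start: add(SSZ, Z)
  step 1: S(add(SZ, Z))
  step 2: S(S(add(Z, Z)))
  step 3: SSZ

Answer: normal form = SSZ  (in 3 steps)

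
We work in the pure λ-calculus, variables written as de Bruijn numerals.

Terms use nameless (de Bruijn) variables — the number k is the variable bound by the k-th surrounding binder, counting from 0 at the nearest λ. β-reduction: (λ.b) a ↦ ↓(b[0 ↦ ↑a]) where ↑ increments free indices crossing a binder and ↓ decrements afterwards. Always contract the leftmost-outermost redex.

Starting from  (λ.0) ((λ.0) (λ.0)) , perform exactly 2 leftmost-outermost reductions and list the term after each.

  start: (λ.0) ((λ.0) (λ.0))
  →1  (λ.0) (λ.0)
  →2  λ.0

Answer: after 2 steps: λ.0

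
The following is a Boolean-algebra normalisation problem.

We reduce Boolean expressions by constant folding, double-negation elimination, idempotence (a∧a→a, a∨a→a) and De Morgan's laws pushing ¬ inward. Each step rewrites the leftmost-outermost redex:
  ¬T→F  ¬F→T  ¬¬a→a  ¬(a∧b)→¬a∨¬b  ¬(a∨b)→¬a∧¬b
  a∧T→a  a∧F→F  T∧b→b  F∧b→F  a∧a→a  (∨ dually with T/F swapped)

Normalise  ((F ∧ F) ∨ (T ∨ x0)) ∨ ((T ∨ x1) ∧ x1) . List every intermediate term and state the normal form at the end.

Answer: normal form = T  (in 4 steps)

Working:
  start: ((F ∧ F) ∨ (T ∨ x0)) ∨ ((T ∨ x1) ∧ x1)
  step 1: (F ∨ (T ∨ x0)) ∨ ((T ∨ x1) ∧ x1)
  step 2: (T ∨ x0) ∨ ((T ∨ x1) ∧ x1)
  step 3: T ∨ ((T ∨ x1) ∧ x1)
  step 4: T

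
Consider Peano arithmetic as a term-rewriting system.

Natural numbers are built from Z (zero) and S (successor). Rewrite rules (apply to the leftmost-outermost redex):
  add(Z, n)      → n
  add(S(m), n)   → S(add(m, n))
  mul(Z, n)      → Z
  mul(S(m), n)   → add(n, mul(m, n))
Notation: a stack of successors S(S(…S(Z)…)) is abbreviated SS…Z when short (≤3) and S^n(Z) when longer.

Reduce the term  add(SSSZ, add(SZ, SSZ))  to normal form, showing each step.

  start: add(SSSZ, add(SZ, SSZ))
  [1] S(add(SSZ, add(SZ, SSZ)))
  [2] S(S(add(SZ, add(SZ, SSZ))))
  [3] S(S(S(add(Z, add(SZ, SSZ)))))
  [4] S(S(S(add(SZ, SSZ))))
  [5] S(S(S(S(add(Z, SSZ)))))
  [6] S^6(Z)

Answer: normal form = S^6(Z)  (in 6 steps)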